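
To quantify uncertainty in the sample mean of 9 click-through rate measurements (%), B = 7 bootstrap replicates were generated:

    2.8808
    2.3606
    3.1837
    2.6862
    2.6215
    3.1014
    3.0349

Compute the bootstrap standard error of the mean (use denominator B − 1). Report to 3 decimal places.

Bootstrap SE is the standard deviation of the 7 replicate means.
Mean of replicates: (2.8808 + 2.3606 + 3.1837 + 2.6862 + 2.6215 + 3.1014 + 3.0349) / 7 = 19.86910 / 7 = 2.83844
Sum of squared deviations: (+0.04236)² + (−0.47784)² + (+0.34526)² + (−0.15224)² + (−0.21694)² + (+0.26296)² + (+0.19646)² = 0.52731
Variance = 0.52731 / 6 = 0.08789
SE* = √0.08789

SE* = 0.296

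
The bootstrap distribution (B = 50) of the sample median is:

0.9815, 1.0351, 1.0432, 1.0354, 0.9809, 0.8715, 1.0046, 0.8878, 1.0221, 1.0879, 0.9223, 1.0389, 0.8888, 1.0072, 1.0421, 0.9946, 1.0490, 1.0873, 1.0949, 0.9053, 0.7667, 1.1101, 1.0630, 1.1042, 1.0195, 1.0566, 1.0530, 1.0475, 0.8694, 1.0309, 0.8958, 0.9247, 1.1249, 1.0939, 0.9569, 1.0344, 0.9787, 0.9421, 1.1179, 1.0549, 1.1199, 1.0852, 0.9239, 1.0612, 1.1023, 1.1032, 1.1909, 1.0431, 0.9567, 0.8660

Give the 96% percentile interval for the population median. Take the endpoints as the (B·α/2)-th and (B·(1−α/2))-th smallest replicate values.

(0.7667, 1.1249)

Sorted replicates: 0.7667, 0.8660, 0.8694, 0.8715, 0.8878, 0.8888, 0.8958, 0.9053, 0.9223, 0.9239, 0.9247, 0.9421, 0.9567, 0.9569, 0.9787, 0.9809, 0.9815, 0.9946, 1.0046, 1.0072, 1.0195, 1.0221, 1.0309, 1.0344, 1.0351, 1.0354, 1.0389, 1.0421, 1.0431, 1.0432, 1.0475, 1.0490, 1.0530, 1.0549, 1.0566, 1.0612, 1.0630, 1.0852, 1.0873, 1.0879, 1.0939, 1.0949, 1.1023, 1.1032, 1.1042, 1.1101, 1.1179, 1.1199, 1.1249, 1.1909
α = 0.04; lower rank = 50 × 0.020 = 1; upper rank = 50 × 0.980 = 49.
The 1st smallest replicate is 0.7667; the 49th is 1.1249.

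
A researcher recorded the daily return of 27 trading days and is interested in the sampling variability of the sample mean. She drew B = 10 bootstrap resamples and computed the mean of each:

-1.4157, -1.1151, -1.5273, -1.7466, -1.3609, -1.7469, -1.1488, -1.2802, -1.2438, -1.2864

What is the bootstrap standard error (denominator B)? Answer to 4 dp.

SE* = 0.2128

Bootstrap SE is the standard deviation of the 10 replicate means.
Mean of replicates: ((-1.4157) + (-1.1151) + (-1.5273) + (-1.7466) + (-1.3609) + (-1.7469) + (-1.1488) + (-1.2802) + (-1.2438) + (-1.2864)) / 10 = -13.87170 / 10 = -1.38717
Sum of squared deviations: (−0.02853)² + (+0.27207)² + (−0.14013)² + (−0.35943)² + (+0.02627)² + (−0.35973)² + (+0.23837)² + (+0.10697)² + (+0.14337)² + (+0.10077)² = 0.45273
Variance = 0.45273 / 10 = 0.04527
SE* = √0.04527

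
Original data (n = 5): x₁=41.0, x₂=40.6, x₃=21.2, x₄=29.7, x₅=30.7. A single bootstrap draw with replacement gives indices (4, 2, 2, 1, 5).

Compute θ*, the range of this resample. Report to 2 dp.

θ* = 11.30

Resample values: 29.7, 40.6, 40.6, 41.0, 30.7.
Range = 41.0 − 29.7 = 11.30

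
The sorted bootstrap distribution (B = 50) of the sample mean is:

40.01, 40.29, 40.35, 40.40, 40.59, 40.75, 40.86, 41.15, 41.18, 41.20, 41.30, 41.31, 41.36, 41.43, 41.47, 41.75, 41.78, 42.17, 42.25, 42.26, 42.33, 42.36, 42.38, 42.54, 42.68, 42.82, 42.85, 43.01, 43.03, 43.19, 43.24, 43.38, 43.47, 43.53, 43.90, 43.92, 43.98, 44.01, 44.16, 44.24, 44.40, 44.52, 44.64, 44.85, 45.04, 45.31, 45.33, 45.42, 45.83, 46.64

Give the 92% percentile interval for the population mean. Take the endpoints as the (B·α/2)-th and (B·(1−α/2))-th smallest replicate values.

α = 0.08; lower rank = 50 × 0.040 = 2; upper rank = 50 × 0.960 = 48.
The 2nd smallest replicate is 40.29; the 48th is 45.42.

(40.29, 45.42)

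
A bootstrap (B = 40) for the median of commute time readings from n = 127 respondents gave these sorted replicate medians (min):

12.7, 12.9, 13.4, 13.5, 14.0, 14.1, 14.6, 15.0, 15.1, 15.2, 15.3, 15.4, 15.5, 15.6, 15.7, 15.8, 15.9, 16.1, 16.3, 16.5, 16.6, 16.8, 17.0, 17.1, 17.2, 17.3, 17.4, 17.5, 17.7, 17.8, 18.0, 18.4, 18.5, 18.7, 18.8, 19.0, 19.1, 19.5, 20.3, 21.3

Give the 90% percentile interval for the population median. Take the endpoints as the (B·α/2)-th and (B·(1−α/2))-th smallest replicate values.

α = 0.10; lower rank = 40 × 0.050 = 2; upper rank = 40 × 0.950 = 38.
The 2nd smallest replicate is 12.9; the 38th is 19.5.

(12.9, 19.5)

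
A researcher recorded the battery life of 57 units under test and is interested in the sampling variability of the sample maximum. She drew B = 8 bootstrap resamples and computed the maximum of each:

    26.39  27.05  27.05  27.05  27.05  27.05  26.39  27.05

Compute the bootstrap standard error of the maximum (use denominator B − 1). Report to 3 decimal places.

SE* = 0.306

Bootstrap SE is the standard deviation of the 8 replicate maximums.
Mean of replicates: (26.39 + 27.05 + 27.05 + 27.05 + 27.05 + 27.05 + 26.39 + 27.05) / 8 = 215.08000 / 8 = 26.88500
Sum of squared deviations: (−0.49500)² + (+0.16500)² + (+0.16500)² + (+0.16500)² + (+0.16500)² + (+0.16500)² + (−0.49500)² + (+0.16500)² = 0.65340
Variance = 0.65340 / 7 = 0.09334
SE* = √0.09334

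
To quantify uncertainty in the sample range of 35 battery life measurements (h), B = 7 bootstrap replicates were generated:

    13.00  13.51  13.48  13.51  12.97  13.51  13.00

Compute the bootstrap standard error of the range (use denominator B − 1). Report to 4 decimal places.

Bootstrap SE is the standard deviation of the 7 replicate ranges.
Mean of replicates: (13.00 + 13.51 + 13.48 + 13.51 + 12.97 + 13.51 + 13.00) / 7 = 92.98000 / 7 = 13.28286
Sum of squared deviations: (−0.28286)² + (+0.22714)² + (+0.19714)² + (+0.22714)² + (−0.31286)² + (+0.22714)² + (−0.28286)² = 0.45154
Variance = 0.45154 / 6 = 0.07526
SE* = √0.07526

SE* = 0.2743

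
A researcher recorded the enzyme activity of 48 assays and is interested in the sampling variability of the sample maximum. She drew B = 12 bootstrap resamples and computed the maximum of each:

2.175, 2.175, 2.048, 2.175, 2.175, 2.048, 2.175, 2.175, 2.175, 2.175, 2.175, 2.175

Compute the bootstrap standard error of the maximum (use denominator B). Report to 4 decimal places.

Bootstrap SE is the standard deviation of the 12 replicate maximums.
Mean of replicates: (2.175 + 2.175 + 2.048 + 2.175 + 2.175 + 2.048 + 2.175 + 2.175 + 2.175 + 2.175 + 2.175 + 2.175) / 12 = 25.84600 / 12 = 2.15383
Sum of squared deviations: (+0.02117)² + (+0.02117)² + (−0.10583)² + (+0.02117)² + (+0.02117)² + (−0.10583)² + (+0.02117)² + (+0.02117)² + (+0.02117)² + (+0.02117)² + (+0.02117)² + (+0.02117)² = 0.02688
Variance = 0.02688 / 12 = 0.00224
SE* = √0.00224

SE* = 0.0473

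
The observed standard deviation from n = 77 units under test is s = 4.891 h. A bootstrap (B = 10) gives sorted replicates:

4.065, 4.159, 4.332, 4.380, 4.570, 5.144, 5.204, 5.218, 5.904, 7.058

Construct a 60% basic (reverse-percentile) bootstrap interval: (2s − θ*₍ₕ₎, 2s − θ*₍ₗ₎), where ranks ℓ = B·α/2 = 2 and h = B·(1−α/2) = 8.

(4.564, 5.623)

Percentile endpoints at ranks 2 and 8: θ*₍2₎ = 4.159, θ*₍8₎ = 5.218.
Basic interval reflects these around s:
  lower = 2 × 4.891 − 5.218 = 4.564
  upper = 2 × 4.891 − 4.159 = 5.623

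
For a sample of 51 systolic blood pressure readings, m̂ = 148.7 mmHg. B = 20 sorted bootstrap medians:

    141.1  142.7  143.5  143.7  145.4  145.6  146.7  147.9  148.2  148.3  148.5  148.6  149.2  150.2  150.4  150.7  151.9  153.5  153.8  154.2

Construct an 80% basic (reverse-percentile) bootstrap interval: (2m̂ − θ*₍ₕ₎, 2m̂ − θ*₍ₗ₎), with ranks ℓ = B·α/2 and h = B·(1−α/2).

Percentile endpoints at ranks 2 and 18: θ*₍2₎ = 142.7, θ*₍18₎ = 153.5.
Basic interval reflects these around m̂:
  lower = 2 × 148.7 − 153.5 = 143.9
  upper = 2 × 148.7 − 142.7 = 154.7

(143.9, 154.7)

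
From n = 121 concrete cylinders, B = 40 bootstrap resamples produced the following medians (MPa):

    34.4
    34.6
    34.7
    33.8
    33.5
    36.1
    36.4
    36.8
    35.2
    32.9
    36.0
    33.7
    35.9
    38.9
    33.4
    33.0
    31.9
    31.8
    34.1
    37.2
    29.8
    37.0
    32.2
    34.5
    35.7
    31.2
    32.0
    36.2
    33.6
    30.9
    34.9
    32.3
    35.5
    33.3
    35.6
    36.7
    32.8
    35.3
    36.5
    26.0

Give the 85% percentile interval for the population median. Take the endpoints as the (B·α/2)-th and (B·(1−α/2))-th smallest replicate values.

Sorted replicates: 26.0, 29.8, 30.9, 31.2, 31.8, 31.9, 32.0, 32.2, 32.3, 32.8, 32.9, 33.0, 33.3, 33.4, 33.5, 33.6, 33.7, 33.8, 34.1, 34.4, 34.5, 34.6, 34.7, 34.9, 35.2, 35.3, 35.5, 35.6, 35.7, 35.9, 36.0, 36.1, 36.2, 36.4, 36.5, 36.7, 36.8, 37.0, 37.2, 38.9
α = 0.15; lower rank = 40 × 0.075 = 3; upper rank = 40 × 0.925 = 37.
The 3rd smallest replicate is 30.9; the 37th is 36.8.

(30.9, 36.8)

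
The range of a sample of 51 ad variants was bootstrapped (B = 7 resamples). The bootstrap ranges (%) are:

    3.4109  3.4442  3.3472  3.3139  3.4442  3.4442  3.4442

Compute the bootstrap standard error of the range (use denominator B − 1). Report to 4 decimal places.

Bootstrap SE is the standard deviation of the 7 replicate ranges.
Mean of replicates: (3.4109 + 3.4442 + 3.3472 + 3.3139 + 3.4442 + 3.4442 + 3.4442) / 7 = 23.84880 / 7 = 3.40697
Sum of squared deviations: (+0.00393)² + (+0.03723)² + (−0.05977)² + (−0.09307)² + (+0.03723)² + (+0.03723)² + (+0.03723)² = 0.01779
Variance = 0.01779 / 6 = 0.00297
SE* = √0.00297

SE* = 0.0545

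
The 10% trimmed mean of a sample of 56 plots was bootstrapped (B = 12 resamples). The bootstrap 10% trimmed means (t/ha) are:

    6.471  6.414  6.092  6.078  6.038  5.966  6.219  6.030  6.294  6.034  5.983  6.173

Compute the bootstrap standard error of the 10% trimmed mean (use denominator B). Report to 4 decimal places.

SE* = 0.1606

Bootstrap SE is the standard deviation of the 12 replicate 10% trimmed means.
Mean of replicates: (6.471 + 6.414 + 6.092 + 6.078 + 6.038 + 5.966 + 6.219 + 6.030 + 6.294 + 6.034 + 5.983 + 6.173) / 12 = 73.79200 / 12 = 6.14933
Sum of squared deviations: (+0.32167)² + (+0.26467)² + (−0.05733)² + (−0.07133)² + (−0.11133)² + (−0.18333)² + (+0.06967)² + (−0.11933)² + (+0.14467)² + (−0.11533)² + (−0.16633)² + (+0.02367)² = 0.30945
Variance = 0.30945 / 12 = 0.02579
SE* = √0.02579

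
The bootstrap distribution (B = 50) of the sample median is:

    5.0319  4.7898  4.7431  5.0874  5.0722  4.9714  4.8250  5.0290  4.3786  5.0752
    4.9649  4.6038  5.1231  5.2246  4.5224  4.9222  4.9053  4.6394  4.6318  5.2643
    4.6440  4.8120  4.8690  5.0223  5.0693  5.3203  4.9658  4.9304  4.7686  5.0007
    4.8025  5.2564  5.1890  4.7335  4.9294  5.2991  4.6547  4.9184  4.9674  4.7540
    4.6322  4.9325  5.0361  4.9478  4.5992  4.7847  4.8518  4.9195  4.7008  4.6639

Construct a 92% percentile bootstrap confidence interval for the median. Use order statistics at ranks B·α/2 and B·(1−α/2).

(4.5224, 5.2643)

Sorted replicates: 4.3786, 4.5224, 4.5992, 4.6038, 4.6318, 4.6322, 4.6394, 4.6440, 4.6547, 4.6639, 4.7008, 4.7335, 4.7431, 4.7540, 4.7686, 4.7847, 4.7898, 4.8025, 4.8120, 4.8250, 4.8518, 4.8690, 4.9053, 4.9184, 4.9195, 4.9222, 4.9294, 4.9304, 4.9325, 4.9478, 4.9649, 4.9658, 4.9674, 4.9714, 5.0007, 5.0223, 5.0290, 5.0319, 5.0361, 5.0693, 5.0722, 5.0752, 5.0874, 5.1231, 5.1890, 5.2246, 5.2564, 5.2643, 5.2991, 5.3203
α = 0.08; lower rank = 50 × 0.040 = 2; upper rank = 50 × 0.960 = 48.
The 2nd smallest replicate is 4.5224; the 48th is 5.2643.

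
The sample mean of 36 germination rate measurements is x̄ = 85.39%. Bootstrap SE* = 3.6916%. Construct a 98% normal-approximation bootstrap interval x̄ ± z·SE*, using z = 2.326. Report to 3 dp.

(76.803, 93.977)

Margin = 2.326 × 3.6916 = 8.5867
Interval: 85.39 ± 8.5867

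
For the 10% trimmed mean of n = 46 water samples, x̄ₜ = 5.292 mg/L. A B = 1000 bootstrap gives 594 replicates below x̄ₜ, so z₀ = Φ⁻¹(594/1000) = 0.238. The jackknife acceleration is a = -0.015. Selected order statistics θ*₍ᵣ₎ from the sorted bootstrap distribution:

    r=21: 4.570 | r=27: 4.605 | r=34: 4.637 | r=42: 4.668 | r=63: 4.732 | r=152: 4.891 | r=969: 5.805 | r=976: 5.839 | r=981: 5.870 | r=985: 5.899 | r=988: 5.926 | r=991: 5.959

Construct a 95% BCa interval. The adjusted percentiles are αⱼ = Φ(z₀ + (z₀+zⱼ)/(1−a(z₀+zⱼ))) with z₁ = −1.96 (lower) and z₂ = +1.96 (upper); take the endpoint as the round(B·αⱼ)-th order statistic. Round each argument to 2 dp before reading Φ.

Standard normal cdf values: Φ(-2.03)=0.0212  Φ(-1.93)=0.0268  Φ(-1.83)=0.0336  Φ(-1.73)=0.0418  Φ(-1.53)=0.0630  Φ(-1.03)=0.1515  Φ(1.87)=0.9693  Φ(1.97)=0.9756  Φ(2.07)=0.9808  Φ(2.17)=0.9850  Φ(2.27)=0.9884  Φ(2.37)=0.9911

(4.732, 5.959)

Lower: z₀ + z₁ = 0.238 + (-1.960) = -1.722; 1 − a(z₀+z₁) = 1 − (-0.015)(-1.722) = 0.9742; argument = 0.238 + (-1.722)/0.9742 = -1.5297 → -1.53.
α₁ = Φ(-1.53) = 0.0630; rank = round(1000 × 0.0630) = 63; θ*₍63₎ = 4.732.
Upper: z₀ + z₂ = 2.198; 1 − a(z₀+z₂) = 1.0330; argument = 2.3658 → 2.37; α₂ = 0.9911; rank = 991; θ*₍991₎ = 5.959.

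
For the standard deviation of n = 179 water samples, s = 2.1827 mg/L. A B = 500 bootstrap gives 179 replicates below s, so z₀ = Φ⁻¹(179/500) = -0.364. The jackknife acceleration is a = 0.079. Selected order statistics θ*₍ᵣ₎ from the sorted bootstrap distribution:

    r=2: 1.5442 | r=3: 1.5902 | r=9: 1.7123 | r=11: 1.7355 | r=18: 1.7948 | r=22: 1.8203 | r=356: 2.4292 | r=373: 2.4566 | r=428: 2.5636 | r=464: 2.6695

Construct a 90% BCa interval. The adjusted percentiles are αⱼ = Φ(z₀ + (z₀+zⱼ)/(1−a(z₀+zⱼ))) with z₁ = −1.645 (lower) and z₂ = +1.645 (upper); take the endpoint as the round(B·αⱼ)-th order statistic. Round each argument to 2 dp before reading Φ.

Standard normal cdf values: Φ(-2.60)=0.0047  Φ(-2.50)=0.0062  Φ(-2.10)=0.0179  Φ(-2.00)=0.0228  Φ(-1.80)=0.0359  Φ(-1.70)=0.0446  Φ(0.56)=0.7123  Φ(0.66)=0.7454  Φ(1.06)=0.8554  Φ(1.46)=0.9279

(1.7123, 2.5636)

Lower: z₀ + z₁ = -0.364 + (-1.645) = -2.009; 1 − a(z₀+z₁) = 1 − (0.079)(-2.009) = 1.1587; argument = -0.364 + (-2.009)/1.1587 = -2.0978 → -2.10.
α₁ = Φ(-2.10) = 0.0179; rank = round(500 × 0.0179) = 9; θ*₍9₎ = 1.7123.
Upper: z₀ + z₂ = 1.281; 1 − a(z₀+z₂) = 0.8988; argument = 1.0612 → 1.06; α₂ = 0.8554; rank = 428; θ*₍428₎ = 2.5636.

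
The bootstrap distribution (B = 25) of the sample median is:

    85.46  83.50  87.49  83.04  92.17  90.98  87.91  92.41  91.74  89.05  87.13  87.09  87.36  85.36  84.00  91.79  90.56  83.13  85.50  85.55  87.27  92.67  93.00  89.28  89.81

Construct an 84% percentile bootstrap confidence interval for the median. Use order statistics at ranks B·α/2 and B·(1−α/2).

Sorted replicates: 83.04, 83.13, 83.50, 84.00, 85.36, 85.46, 85.50, 85.55, 87.09, 87.13, 87.27, 87.36, 87.49, 87.91, 89.05, 89.28, 89.81, 90.56, 90.98, 91.74, 91.79, 92.17, 92.41, 92.67, 93.00
α = 0.16; lower rank = 25 × 0.080 = 2; upper rank = 25 × 0.920 = 23.
The 2nd smallest replicate is 83.13; the 23rd is 92.41.

(83.13, 92.41)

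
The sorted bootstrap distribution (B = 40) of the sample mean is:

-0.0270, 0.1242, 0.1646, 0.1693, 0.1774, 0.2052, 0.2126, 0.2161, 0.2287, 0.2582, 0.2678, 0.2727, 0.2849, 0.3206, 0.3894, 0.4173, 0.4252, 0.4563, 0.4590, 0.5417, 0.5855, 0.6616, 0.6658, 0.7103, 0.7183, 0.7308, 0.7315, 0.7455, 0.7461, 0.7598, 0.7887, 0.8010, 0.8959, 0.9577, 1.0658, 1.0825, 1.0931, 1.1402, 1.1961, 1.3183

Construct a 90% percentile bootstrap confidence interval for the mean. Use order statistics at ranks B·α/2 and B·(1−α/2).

α = 0.10; lower rank = 40 × 0.050 = 2; upper rank = 40 × 0.950 = 38.
The 2nd smallest replicate is 0.1242; the 38th is 1.1402.

(0.1242, 1.1402)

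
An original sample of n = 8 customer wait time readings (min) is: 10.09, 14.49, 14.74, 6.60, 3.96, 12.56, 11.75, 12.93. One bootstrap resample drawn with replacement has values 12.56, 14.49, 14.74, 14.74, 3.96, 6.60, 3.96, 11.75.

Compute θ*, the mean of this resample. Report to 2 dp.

Mean = (12.56 + 14.49 + 14.74 + 14.74 + 3.96 + 6.60 + 3.96 + 11.75) / 8 = 82.800 / 8 = 10.35

θ* = 10.35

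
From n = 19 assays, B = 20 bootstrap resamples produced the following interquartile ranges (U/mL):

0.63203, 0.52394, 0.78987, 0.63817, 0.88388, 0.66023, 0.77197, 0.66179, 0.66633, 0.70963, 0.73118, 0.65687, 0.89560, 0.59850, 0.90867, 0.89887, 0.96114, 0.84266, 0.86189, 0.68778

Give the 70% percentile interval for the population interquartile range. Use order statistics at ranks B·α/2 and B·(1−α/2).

Sorted replicates: 0.52394, 0.59850, 0.63203, 0.63817, 0.65687, 0.66023, 0.66179, 0.66633, 0.68778, 0.70963, 0.73118, 0.77197, 0.78987, 0.84266, 0.86189, 0.88388, 0.89560, 0.89887, 0.90867, 0.96114
α = 0.30; lower rank = 20 × 0.150 = 3; upper rank = 20 × 0.850 = 17.
The 3rd smallest replicate is 0.63203; the 17th is 0.89560.

(0.63203, 0.89560)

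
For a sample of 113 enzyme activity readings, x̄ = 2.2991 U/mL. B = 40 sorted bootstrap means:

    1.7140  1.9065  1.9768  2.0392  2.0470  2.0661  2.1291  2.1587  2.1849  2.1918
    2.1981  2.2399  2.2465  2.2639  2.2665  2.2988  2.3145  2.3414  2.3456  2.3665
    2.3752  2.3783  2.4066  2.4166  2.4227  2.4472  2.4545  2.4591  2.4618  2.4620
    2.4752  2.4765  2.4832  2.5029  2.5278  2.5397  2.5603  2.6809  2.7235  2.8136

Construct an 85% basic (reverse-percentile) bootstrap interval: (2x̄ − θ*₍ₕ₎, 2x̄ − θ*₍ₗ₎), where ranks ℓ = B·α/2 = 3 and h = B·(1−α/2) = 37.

Percentile endpoints at ranks 3 and 37: θ*₍3₎ = 1.9768, θ*₍37₎ = 2.5603.
Basic interval reflects these around x̄:
  lower = 2 × 2.2991 − 2.5603 = 2.0379
  upper = 2 × 2.2991 − 1.9768 = 2.6214

(2.0379, 2.6214)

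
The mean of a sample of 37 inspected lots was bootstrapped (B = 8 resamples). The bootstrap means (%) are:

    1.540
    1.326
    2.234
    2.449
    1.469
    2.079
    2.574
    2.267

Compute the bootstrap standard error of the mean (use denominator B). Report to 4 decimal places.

Bootstrap SE is the standard deviation of the 8 replicate means.
Mean of replicates: (1.540 + 1.326 + 2.234 + 2.449 + 1.469 + 2.079 + 2.574 + 2.267) / 8 = 15.93800 / 8 = 1.99225
Sum of squared deviations: (−0.45225)² + (−0.66625)² + (+0.24175)² + (+0.45675)² + (−0.52325)² + (+0.08675)² + (+0.58175)² + (+0.27475)² = 1.61072
Variance = 1.61072 / 8 = 0.20134
SE* = √0.20134

SE* = 0.4487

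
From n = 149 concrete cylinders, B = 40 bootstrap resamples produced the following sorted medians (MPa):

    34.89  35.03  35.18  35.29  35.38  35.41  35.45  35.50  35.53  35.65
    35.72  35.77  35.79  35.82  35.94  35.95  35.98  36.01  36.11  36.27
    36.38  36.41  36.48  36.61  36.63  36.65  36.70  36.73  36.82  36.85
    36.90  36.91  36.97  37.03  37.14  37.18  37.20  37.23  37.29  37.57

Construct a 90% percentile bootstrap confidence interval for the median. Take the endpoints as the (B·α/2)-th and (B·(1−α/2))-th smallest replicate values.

(35.03, 37.23)

α = 0.10; lower rank = 40 × 0.050 = 2; upper rank = 40 × 0.950 = 38.
The 2nd smallest replicate is 35.03; the 38th is 37.23.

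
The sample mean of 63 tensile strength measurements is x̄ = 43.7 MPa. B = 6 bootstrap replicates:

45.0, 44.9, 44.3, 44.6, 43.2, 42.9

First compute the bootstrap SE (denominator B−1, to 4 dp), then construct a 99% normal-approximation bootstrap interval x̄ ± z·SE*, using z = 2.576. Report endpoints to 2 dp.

(41.40, 46.00)

Mean of replicates = 44.1500; sum of squared deviations = 3.9750; SE* = √(3.9750/5) = 0.8916
Margin = 2.576 × 0.8916 = 2.297
Interval: 43.7 ± 2.297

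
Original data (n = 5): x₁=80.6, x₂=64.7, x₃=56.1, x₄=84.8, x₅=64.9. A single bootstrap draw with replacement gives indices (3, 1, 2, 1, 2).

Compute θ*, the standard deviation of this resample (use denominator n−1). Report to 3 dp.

Resample values: 56.1, 80.6, 64.7, 80.6, 64.7.
Mean = 69.3400; sum of squared deviations = 471.9320
s² = 471.9320 / 4 = 117.9830
s = √117.9830 = 10.862

θ* = 10.862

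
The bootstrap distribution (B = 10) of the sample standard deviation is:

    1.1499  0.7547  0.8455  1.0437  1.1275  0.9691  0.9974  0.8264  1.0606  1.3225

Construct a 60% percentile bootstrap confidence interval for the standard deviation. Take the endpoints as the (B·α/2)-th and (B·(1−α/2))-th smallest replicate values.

Sorted replicates: 0.7547, 0.8264, 0.8455, 0.9691, 0.9974, 1.0437, 1.0606, 1.1275, 1.1499, 1.3225
α = 0.40; lower rank = 10 × 0.200 = 2; upper rank = 10 × 0.800 = 8.
The 2nd smallest replicate is 0.8264; the 8th is 1.1275.

(0.8264, 1.1275)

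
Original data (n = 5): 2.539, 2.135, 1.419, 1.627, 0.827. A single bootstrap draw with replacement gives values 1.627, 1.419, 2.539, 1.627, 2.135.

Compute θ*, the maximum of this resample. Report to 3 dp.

Maximum = 2.539

θ* = 2.539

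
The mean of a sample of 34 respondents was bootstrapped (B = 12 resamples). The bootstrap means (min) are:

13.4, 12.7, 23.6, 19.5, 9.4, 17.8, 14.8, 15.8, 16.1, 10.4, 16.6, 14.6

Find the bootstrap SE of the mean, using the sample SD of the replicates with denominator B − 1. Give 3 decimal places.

Bootstrap SE is the standard deviation of the 12 replicate means.
Mean of replicates: (13.4 + 12.7 + 23.6 + 19.5 + 9.4 + 17.8 + 14.8 + 15.8 + 16.1 + 10.4 + 16.6 + 14.6) / 12 = 184.7000 / 12 = 15.3917
Sum of squared deviations: (−1.9917)² + (−2.6917)² + (+8.2083)² + (+4.1083)² + (−5.9917)² + (+2.4083)² + (−0.5917)² + (+0.4083)² + (+0.7083)² + (−4.9917)² + (+1.2083)² + (−0.7917)² = 165.1892
Variance = 165.1892 / 11 = 15.0172
SE* = √15.0172

SE* = 3.875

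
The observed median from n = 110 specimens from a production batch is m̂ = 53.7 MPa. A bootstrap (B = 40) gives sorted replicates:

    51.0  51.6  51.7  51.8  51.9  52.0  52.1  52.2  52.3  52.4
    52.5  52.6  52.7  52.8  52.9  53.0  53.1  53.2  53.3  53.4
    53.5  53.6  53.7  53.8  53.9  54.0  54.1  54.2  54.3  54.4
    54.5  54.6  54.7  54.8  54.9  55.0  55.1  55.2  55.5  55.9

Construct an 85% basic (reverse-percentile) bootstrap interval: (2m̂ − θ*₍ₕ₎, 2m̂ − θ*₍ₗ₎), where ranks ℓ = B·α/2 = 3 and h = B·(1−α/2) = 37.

(52.3, 55.7)

Percentile endpoints at ranks 3 and 37: θ*₍3₎ = 51.7, θ*₍37₎ = 55.1.
Basic interval reflects these around m̂:
  lower = 2 × 53.7 − 55.1 = 52.3
  upper = 2 × 53.7 − 51.7 = 55.7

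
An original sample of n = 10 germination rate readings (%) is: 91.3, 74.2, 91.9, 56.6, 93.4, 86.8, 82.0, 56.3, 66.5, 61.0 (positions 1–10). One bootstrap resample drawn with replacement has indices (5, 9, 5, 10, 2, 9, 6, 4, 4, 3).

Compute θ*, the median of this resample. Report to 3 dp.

θ* = 70.350

Resample values: 93.4, 66.5, 93.4, 61.0, 74.2, 66.5, 86.8, 56.6, 56.6, 91.9.
Sorted: 56.6, 56.6, 61.0, 66.5, 66.5, 74.2, 86.8, 91.9, 93.4, 93.4
Median = average of the two middle values = 70.350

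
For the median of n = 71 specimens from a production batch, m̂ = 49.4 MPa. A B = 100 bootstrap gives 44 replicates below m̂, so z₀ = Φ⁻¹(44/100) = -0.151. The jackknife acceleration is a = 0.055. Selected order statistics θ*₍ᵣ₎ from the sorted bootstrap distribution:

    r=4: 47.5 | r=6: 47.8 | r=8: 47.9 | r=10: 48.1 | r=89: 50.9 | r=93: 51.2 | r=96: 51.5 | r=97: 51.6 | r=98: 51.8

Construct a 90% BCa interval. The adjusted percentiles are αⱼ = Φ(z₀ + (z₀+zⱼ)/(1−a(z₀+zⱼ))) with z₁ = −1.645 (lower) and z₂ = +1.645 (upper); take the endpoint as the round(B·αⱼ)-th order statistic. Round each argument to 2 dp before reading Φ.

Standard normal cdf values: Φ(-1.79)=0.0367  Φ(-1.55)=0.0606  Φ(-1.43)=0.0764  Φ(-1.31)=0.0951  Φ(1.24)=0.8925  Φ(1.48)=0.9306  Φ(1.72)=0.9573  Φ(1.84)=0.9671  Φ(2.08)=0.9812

Lower: z₀ + z₁ = -0.151 + (-1.645) = -1.796; 1 − a(z₀+z₁) = 1 − (0.055)(-1.796) = 1.0988; argument = -0.151 + (-1.796)/1.0988 = -1.7855 → -1.79.
α₁ = Φ(-1.79) = 0.0367; rank = round(100 × 0.0367) = 4; θ*₍4₎ = 47.5.
Upper: z₀ + z₂ = 1.494; 1 − a(z₀+z₂) = 0.9178; argument = 1.4768 → 1.48; α₂ = 0.9306; rank = 93; θ*₍93₎ = 51.2.

(47.5, 51.2)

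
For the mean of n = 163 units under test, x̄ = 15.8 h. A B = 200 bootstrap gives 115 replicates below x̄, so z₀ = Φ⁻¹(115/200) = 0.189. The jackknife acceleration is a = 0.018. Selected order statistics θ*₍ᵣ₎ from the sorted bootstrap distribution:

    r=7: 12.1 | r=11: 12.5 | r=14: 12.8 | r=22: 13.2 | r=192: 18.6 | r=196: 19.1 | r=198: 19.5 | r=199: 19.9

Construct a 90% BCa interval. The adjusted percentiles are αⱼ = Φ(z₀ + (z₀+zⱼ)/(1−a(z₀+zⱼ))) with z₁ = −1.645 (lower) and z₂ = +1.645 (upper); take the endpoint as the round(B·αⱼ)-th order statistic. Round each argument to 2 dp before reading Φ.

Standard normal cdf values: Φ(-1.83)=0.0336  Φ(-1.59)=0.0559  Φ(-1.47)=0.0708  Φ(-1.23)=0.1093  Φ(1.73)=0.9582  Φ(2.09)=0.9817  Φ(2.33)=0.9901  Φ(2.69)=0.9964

Lower: z₀ + z₁ = 0.189 + (-1.645) = -1.456; 1 − a(z₀+z₁) = 1 − (0.018)(-1.456) = 1.0262; argument = 0.189 + (-1.456)/1.0262 = -1.2298 → -1.23.
α₁ = Φ(-1.23) = 0.1093; rank = round(200 × 0.1093) = 22; θ*₍22₎ = 13.2.
Upper: z₀ + z₂ = 1.834; 1 − a(z₀+z₂) = 0.9670; argument = 2.0856 → 2.09; α₂ = 0.9817; rank = 196; θ*₍196₎ = 19.1.

(13.2, 19.1)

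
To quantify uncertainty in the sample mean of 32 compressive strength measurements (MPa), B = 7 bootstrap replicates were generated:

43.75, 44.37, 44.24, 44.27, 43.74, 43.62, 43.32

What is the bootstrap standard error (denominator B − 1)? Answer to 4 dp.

SE* = 0.3950

Bootstrap SE is the standard deviation of the 7 replicate means.
Mean of replicates: (43.75 + 44.37 + 44.24 + 44.27 + 43.74 + 43.62 + 43.32) / 7 = 307.31000 / 7 = 43.90143
Sum of squared deviations: (−0.15143)² + (+0.46857)² + (+0.33857)² + (+0.36857)² + (−0.16143)² + (−0.28143)² + (−0.58143)² = 0.93629
Variance = 0.93629 / 6 = 0.15605
SE* = √0.15605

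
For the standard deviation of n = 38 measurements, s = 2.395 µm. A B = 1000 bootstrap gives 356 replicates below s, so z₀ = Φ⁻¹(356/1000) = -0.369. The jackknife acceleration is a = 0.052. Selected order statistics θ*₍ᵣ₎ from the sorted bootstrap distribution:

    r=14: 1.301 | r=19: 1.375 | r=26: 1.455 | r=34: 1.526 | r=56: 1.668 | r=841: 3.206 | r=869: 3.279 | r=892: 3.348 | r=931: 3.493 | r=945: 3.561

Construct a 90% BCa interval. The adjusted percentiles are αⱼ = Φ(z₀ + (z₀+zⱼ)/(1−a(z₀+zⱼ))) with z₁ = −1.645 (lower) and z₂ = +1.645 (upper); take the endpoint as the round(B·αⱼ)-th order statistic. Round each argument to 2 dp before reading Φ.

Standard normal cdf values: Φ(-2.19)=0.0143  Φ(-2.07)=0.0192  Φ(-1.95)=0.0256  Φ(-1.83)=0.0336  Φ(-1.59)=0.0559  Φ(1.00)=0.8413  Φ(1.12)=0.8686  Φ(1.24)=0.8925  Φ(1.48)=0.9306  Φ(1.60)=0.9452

Lower: z₀ + z₁ = -0.369 + (-1.645) = -2.014; 1 − a(z₀+z₁) = 1 − (0.052)(-2.014) = 1.1047; argument = -0.369 + (-2.014)/1.1047 = -2.1921 → -2.19.
α₁ = Φ(-2.19) = 0.0143; rank = round(1000 × 0.0143) = 14; θ*₍14₎ = 1.301.
Upper: z₀ + z₂ = 1.276; 1 − a(z₀+z₂) = 0.9336; argument = 0.9977 → 1.00; α₂ = 0.8413; rank = 841; θ*₍841₎ = 3.206.

(1.301, 3.206)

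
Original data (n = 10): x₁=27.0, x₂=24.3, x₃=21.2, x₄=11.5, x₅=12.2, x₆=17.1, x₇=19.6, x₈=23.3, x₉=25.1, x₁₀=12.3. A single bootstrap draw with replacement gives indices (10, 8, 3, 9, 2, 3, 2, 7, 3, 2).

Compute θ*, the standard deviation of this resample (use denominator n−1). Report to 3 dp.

Resample values: 12.3, 23.3, 21.2, 25.1, 24.3, 21.2, 24.3, 19.6, 21.2, 24.3.
Mean = 21.6800; sum of squared deviations = 127.9160
s² = 127.9160 / 9 = 14.2129
s = √14.2129 = 3.770

θ* = 3.770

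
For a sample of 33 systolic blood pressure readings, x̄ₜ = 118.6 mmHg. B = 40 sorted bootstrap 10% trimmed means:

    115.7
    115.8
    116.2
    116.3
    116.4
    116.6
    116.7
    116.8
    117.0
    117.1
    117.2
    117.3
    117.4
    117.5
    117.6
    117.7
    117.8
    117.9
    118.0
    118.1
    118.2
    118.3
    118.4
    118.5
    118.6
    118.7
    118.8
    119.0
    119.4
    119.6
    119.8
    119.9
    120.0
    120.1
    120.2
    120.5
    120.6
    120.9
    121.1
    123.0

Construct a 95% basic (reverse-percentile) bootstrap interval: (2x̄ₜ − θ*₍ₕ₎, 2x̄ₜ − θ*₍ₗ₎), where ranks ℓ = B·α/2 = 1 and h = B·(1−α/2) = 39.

Percentile endpoints at ranks 1 and 39: θ*₍1₎ = 115.7, θ*₍39₎ = 121.1.
Basic interval reflects these around x̄ₜ:
  lower = 2 × 118.6 − 121.1 = 116.1
  upper = 2 × 118.6 − 115.7 = 121.5

(116.1, 121.5)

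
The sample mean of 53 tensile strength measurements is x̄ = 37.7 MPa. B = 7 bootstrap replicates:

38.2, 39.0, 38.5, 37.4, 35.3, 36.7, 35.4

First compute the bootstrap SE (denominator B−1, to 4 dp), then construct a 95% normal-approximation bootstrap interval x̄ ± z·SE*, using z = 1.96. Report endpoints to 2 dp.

Mean of replicates = 37.2143; sum of squared deviations = 13.0686; SE* = √(13.0686/6) = 1.4758
Margin = 1.96 × 1.4758 = 2.893
Interval: 37.7 ± 2.893

(34.81, 40.59)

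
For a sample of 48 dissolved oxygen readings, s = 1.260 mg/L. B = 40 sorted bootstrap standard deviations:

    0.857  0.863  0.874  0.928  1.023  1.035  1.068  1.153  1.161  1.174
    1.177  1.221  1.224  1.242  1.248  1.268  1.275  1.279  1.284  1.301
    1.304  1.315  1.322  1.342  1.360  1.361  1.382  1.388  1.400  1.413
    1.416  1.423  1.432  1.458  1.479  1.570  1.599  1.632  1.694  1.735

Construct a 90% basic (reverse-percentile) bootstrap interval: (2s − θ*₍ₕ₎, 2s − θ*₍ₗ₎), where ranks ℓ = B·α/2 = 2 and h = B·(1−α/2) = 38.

Percentile endpoints at ranks 2 and 38: θ*₍2₎ = 0.863, θ*₍38₎ = 1.632.
Basic interval reflects these around s:
  lower = 2 × 1.260 − 1.632 = 0.888
  upper = 2 × 1.260 − 0.863 = 1.657

(0.888, 1.657)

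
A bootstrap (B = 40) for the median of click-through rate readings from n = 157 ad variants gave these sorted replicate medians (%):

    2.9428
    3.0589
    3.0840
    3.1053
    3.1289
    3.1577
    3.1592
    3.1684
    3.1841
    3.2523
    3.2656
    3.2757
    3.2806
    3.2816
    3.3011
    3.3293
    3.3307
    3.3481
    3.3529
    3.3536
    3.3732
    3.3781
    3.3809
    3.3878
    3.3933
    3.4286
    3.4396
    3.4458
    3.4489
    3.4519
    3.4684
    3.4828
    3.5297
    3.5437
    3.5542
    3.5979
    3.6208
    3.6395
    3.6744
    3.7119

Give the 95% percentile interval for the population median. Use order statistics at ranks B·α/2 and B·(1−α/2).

(2.9428, 3.6744)

α = 0.05; lower rank = 40 × 0.025 = 1; upper rank = 40 × 0.975 = 39.
The 1st smallest replicate is 2.9428; the 39th is 3.6744.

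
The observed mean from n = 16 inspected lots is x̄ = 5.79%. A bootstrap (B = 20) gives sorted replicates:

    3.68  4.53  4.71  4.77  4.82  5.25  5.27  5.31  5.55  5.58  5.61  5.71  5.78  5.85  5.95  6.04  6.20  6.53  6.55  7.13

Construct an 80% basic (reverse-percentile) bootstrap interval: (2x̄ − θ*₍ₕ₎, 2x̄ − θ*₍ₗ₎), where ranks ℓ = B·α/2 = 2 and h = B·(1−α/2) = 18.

Percentile endpoints at ranks 2 and 18: θ*₍2₎ = 4.53, θ*₍18₎ = 6.53.
Basic interval reflects these around x̄:
  lower = 2 × 5.79 − 6.53 = 5.05
  upper = 2 × 5.79 − 4.53 = 7.05

(5.05, 7.05)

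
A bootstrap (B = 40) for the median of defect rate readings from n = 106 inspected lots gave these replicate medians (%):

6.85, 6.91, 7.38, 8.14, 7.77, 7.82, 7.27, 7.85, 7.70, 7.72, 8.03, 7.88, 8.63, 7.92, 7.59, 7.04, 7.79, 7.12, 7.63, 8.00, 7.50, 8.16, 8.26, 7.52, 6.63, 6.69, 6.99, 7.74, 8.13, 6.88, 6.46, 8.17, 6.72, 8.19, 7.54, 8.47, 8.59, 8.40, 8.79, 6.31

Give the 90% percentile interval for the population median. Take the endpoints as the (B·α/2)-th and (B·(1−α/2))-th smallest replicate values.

Sorted replicates: 6.31, 6.46, 6.63, 6.69, 6.72, 6.85, 6.88, 6.91, 6.99, 7.04, 7.12, 7.27, 7.38, 7.50, 7.52, 7.54, 7.59, 7.63, 7.70, 7.72, 7.74, 7.77, 7.79, 7.82, 7.85, 7.88, 7.92, 8.00, 8.03, 8.13, 8.14, 8.16, 8.17, 8.19, 8.26, 8.40, 8.47, 8.59, 8.63, 8.79
α = 0.10; lower rank = 40 × 0.050 = 2; upper rank = 40 × 0.950 = 38.
The 2nd smallest replicate is 6.46; the 38th is 8.59.

(6.46, 8.59)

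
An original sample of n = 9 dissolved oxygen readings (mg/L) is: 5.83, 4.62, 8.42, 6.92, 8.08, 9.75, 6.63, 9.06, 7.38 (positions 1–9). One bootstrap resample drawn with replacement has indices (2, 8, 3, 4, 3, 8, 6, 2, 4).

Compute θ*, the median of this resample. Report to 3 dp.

θ* = 8.420

Resample values: 4.62, 9.06, 8.42, 6.92, 8.42, 9.06, 9.75, 4.62, 6.92.
Sorted: 4.62, 4.62, 6.92, 6.92, 8.42, 8.42, 9.06, 9.06, 9.75
Median = middle value = 8.420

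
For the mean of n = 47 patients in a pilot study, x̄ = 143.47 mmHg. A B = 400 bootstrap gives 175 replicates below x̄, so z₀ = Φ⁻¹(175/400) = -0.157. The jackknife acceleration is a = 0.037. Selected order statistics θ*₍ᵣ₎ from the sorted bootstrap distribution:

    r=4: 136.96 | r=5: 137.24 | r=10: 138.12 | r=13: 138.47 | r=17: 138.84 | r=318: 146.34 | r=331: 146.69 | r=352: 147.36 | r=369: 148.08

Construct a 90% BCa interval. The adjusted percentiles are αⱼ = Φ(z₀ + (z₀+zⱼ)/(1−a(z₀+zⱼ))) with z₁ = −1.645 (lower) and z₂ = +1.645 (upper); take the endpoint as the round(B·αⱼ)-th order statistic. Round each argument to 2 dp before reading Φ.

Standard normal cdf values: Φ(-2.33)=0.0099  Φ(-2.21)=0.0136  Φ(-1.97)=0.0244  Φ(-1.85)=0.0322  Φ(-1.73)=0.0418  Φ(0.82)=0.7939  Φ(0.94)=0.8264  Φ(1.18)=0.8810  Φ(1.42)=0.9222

Lower: z₀ + z₁ = -0.157 + (-1.645) = -1.802; 1 − a(z₀+z₁) = 1 − (0.037)(-1.802) = 1.0667; argument = -0.157 + (-1.802)/1.0667 = -1.8464 → -1.85.
α₁ = Φ(-1.85) = 0.0322; rank = round(400 × 0.0322) = 13; θ*₍13₎ = 138.47.
Upper: z₀ + z₂ = 1.488; 1 − a(z₀+z₂) = 0.9449; argument = 1.4177 → 1.42; α₂ = 0.9222; rank = 369; θ*₍369₎ = 148.08.

(138.47, 148.08)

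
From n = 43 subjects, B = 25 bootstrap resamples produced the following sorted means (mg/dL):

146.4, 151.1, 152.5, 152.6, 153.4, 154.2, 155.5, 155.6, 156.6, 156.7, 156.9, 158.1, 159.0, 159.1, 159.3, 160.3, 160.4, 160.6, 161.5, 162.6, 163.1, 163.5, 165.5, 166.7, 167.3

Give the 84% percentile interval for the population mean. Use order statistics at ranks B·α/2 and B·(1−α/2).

(151.1, 165.5)

α = 0.16; lower rank = 25 × 0.080 = 2; upper rank = 25 × 0.920 = 23.
The 2nd smallest replicate is 151.1; the 23rd is 165.5.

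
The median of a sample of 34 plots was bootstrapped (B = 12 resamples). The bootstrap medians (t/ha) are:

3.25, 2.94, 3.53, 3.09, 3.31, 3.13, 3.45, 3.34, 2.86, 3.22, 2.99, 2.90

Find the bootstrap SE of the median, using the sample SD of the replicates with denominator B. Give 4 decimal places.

Bootstrap SE is the standard deviation of the 12 replicate medians.
Mean of replicates: (3.25 + 2.94 + 3.53 + 3.09 + 3.31 + 3.13 + 3.45 + 3.34 + 2.86 + 3.22 + 2.99 + 2.90) / 12 = 38.01000 / 12 = 3.16750
Sum of squared deviations: (+0.08250)² + (−0.22750)² + (+0.36250)² + (−0.07750)² + (+0.14250)² + (−0.03750)² + (+0.28250)² + (+0.17250)² + (−0.30750)² + (+0.05250)² + (−0.17750)² + (−0.26750)² = 0.52763
Variance = 0.52763 / 12 = 0.04397
SE* = √0.04397

SE* = 0.2097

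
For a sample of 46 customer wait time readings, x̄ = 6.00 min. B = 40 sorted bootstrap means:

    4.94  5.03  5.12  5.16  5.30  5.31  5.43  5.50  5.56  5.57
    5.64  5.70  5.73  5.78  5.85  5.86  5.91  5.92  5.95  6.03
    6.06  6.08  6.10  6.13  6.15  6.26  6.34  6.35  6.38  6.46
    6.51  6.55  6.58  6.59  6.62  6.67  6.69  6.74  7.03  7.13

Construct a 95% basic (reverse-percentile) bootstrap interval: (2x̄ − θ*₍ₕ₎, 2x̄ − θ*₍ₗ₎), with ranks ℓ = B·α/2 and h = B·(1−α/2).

Percentile endpoints at ranks 1 and 39: θ*₍1₎ = 4.94, θ*₍39₎ = 7.03.
Basic interval reflects these around x̄:
  lower = 2 × 6.00 − 7.03 = 4.97
  upper = 2 × 6.00 − 4.94 = 7.06

(4.97, 7.06)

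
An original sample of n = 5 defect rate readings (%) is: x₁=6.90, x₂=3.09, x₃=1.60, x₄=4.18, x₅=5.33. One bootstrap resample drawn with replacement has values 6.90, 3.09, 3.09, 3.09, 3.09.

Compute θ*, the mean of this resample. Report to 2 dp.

Mean = (6.90 + 3.09 + 3.09 + 3.09 + 3.09) / 5 = 19.260 / 5 = 3.85

θ* = 3.85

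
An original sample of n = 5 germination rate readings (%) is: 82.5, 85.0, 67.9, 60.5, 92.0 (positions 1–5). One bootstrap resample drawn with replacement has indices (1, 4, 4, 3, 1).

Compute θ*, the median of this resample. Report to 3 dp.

θ* = 67.900

Resample values: 82.5, 60.5, 60.5, 67.9, 82.5.
Sorted: 60.5, 60.5, 67.9, 82.5, 82.5
Median = middle value = 67.900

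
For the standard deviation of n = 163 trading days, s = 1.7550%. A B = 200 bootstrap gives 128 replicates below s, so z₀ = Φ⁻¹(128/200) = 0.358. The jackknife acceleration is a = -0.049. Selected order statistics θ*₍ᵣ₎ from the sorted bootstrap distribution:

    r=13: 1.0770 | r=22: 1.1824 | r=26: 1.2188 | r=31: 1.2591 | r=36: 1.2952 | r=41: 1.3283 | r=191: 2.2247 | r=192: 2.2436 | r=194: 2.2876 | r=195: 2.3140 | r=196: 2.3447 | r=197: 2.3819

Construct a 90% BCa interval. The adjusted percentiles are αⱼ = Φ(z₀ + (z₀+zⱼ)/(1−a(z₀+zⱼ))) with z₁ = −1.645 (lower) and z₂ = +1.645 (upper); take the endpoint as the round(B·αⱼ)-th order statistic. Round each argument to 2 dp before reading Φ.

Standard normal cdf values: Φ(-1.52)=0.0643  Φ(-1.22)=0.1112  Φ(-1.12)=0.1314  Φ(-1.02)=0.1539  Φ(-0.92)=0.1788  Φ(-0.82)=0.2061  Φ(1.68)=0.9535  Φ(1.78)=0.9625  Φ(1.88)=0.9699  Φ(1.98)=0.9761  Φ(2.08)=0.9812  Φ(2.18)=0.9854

Lower: z₀ + z₁ = 0.358 + (-1.645) = -1.287; 1 − a(z₀+z₁) = 1 − (-0.049)(-1.287) = 0.9369; argument = 0.358 + (-1.287)/0.9369 = -1.0156 → -1.02.
α₁ = Φ(-1.02) = 0.1539; rank = round(200 × 0.1539) = 31; θ*₍31₎ = 1.2591.
Upper: z₀ + z₂ = 2.003; 1 − a(z₀+z₂) = 1.0981; argument = 2.1820 → 2.18; α₂ = 0.9854; rank = 197; θ*₍197₎ = 2.3819.

(1.2591, 2.3819)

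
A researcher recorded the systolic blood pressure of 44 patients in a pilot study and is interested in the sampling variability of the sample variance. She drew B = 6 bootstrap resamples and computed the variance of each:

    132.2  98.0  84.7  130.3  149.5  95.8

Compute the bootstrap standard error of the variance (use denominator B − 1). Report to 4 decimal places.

Bootstrap SE is the standard deviation of the 6 replicate variances.
Mean of replicates: (132.2 + 98.0 + 84.7 + 130.3 + 149.5 + 95.8) / 6 = 690.50000 / 6 = 115.08333
Sum of squared deviations: (+17.11667)² + (−17.08333)² + (−30.38333)² + (+15.21667)² + (+34.41667)² + (−19.28333)² = 3295.86833
Variance = 3295.86833 / 5 = 659.17367
SE* = √659.17367

SE* = 25.6744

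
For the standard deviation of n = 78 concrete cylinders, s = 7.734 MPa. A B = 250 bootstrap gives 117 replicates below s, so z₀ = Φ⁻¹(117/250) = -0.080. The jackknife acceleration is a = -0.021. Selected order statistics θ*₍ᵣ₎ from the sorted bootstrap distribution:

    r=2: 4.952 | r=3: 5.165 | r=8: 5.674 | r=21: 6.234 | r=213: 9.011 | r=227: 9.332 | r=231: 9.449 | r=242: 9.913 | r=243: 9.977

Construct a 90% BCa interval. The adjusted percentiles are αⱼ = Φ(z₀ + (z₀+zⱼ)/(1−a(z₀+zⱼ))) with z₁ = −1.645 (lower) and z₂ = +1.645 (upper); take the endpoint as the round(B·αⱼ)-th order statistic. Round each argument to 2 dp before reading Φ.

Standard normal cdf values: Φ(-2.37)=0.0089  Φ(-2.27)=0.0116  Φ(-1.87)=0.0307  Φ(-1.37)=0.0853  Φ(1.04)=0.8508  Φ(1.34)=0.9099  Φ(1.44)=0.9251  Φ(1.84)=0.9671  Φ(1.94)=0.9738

(5.674, 9.449)

Lower: z₀ + z₁ = -0.080 + (-1.645) = -1.725; 1 − a(z₀+z₁) = 1 − (-0.021)(-1.725) = 0.9638; argument = -0.080 + (-1.725)/0.9638 = -1.8698 → -1.87.
α₁ = Φ(-1.87) = 0.0307; rank = round(250 × 0.0307) = 8; θ*₍8₎ = 5.674.
Upper: z₀ + z₂ = 1.565; 1 − a(z₀+z₂) = 1.0329; argument = 1.4352 → 1.44; α₂ = 0.9251; rank = 231; θ*₍231₎ = 9.449.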